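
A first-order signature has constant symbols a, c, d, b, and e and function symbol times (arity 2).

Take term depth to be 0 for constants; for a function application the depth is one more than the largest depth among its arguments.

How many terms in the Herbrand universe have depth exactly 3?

818125

If N_k denotes the number of depth-≤k ground terms, the 5 constants give N_0 = 5, and each function symbol of arity r contributes N_{k-1}^r new terms at level k: N_k = 5 + N_{k-1}^2.
N_0 = 5
N_1 = 5 + 5^2 = 30
N_2 = 5 + 30^2 = 905
N_3 = 5 + 905^2 = 819030
Terms of depth exactly 3: N_3 − N_2 = 819030 − 905 = 818125.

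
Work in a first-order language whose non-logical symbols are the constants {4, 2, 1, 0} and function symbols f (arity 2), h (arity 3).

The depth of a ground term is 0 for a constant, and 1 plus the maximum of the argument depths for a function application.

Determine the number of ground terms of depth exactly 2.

Let N_k count ground terms of depth at most k. Each non-constant term of depth ≤ k is some function symbol applied to depth-≤(k−1) arguments, giving N_k = 4 + N_{k-1}^2 + N_{k-1}^3.
N_0 = 4
N_1 = 4 + 4^2 + 4^3 = 84
N_2 = 4 + 84^2 + 84^3 = 599764
Terms of depth exactly 2: N_2 − N_1 = 599764 − 84 = 599680.

599680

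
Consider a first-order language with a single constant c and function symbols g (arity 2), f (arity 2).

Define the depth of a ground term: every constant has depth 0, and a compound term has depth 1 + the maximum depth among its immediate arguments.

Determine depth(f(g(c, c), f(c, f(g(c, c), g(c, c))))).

depth(g(c, c)) = 1 + max(0, 0) = 1
depth(f(g(c, c), g(c, c))) = 1 + max(1, 1) = 2
depth(f(c, f(g(c, c), g(c, c)))) = 1 + max(0, 2) = 3
depth(f(g(c, c), f(c, f(g(c, c), g(c, c))))) = 1 + max(1, 3) = 4

4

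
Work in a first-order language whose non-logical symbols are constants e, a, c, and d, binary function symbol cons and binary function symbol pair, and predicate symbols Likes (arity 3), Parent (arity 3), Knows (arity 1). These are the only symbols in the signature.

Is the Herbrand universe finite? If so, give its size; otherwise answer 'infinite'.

The signature has at least one function symbol (cons, arity 2) and at least one constant (e).
Iterating cons gives infinitely many distinct ground terms: e, cons(e, e), cons(cons(e, e), cons(e, e)), ...
So the Herbrand universe is infinite.

infinite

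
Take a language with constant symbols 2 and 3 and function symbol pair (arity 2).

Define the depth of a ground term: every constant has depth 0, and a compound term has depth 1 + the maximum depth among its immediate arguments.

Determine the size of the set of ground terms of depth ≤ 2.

38

Count level by level. With function symbols pair/2, the terms of depth ≤ k are the 2 constants together with each function applied to depth-≤(k−1) tuples, so N_k = 2 + N_{k-1}^2.
N_0 = 2
N_1 = 2 + 2^2 = 6
N_2 = 2 + 6^2 = 38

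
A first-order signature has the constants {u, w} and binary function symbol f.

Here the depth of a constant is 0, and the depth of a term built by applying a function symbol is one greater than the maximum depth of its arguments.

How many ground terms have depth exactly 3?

Let N_k count ground terms of depth at most k. Each non-constant term of depth ≤ k is some function symbol applied to depth-≤(k−1) arguments, giving N_k = 2 + N_{k-1}^2.
N_0 = 2
N_1 = 2 + 2^2 = 6
N_2 = 2 + 6^2 = 38
N_3 = 2 + 38^2 = 1446
Terms of depth exactly 3: N_3 − N_2 = 1446 − 38 = 1408.

1408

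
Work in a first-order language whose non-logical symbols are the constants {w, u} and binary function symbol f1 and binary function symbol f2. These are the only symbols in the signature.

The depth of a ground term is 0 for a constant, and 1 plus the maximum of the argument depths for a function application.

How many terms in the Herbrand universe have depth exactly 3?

81408

If N_k denotes the number of depth-≤k ground terms, the 2 constants give N_0 = 2, and each function symbol of arity r contributes N_{k-1}^r new terms at level k: N_k = 2 + N_{k-1}^2 + N_{k-1}^2.
N_0 = 2
N_1 = 2 + 2^2 + 2^2 = 10
N_2 = 2 + 10^2 + 10^2 = 202
N_3 = 2 + 202^2 + 202^2 = 81610
Terms of depth exactly 3: N_3 − N_2 = 81610 − 202 = 81408.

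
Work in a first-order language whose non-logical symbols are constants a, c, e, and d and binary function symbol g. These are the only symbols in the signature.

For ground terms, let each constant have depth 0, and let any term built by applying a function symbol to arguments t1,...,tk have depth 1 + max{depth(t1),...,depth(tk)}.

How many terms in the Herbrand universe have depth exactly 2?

If N_k denotes the number of depth-≤k ground terms, the 4 constants give N_0 = 4, and each function symbol of arity r contributes N_{k-1}^r new terms at level k: N_k = 4 + N_{k-1}^2.
N_0 = 4
N_1 = 4 + 4^2 = 20
N_2 = 4 + 20^2 = 404
Terms of depth exactly 2: N_2 − N_1 = 404 − 20 = 384.

384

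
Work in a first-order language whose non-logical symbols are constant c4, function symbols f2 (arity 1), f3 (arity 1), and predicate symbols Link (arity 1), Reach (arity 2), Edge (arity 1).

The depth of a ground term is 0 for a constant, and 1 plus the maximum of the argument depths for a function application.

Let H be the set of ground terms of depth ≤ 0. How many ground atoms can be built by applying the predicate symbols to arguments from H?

3

First count ground terms of depth ≤ 0.
Count level by level. With function symbols f2/1, f3/1, the terms of depth ≤ k are the 1 constant together with each function applied to depth-≤(k−1) tuples, so N_k = 1 + N_{k-1} + N_{k-1}.
N_0 = 1
Explicitly: c4.
So |H| = 1.
Ground atoms are formed by filling each argument slot of a predicate with a term from H, so an r-ary predicate gives |H|^r atoms:
  Link: 1;  Reach: 1^2 = 1;  Edge: 1
Total ground atoms: 1 + 1 + 1 = 3.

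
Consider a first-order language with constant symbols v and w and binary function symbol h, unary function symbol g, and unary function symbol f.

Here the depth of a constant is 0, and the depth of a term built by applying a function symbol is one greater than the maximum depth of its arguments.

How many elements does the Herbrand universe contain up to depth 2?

Write N_k for the number of ground terms of depth ≤ k. A term of depth ≤ k is either a constant or a function symbol applied to arguments of depth ≤ k−1, so N_k = 2 + N_{k-1}^2 + N_{k-1} + N_{k-1}.
N_0 = 2
N_1 = 2 + 2^2 + 2 + 2 = 10
N_2 = 2 + 10^2 + 10 + 10 = 122

122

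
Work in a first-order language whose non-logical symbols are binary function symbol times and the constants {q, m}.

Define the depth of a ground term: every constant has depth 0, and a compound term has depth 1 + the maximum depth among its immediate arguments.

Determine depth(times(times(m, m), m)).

depth(times(m, m)) = 1 + max(0, 0) = 1
depth(times(times(m, m), m)) = 1 + max(1, 0) = 2

2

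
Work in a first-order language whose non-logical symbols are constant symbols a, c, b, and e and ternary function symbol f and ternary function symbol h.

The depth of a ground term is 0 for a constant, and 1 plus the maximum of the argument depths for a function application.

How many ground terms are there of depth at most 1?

If N_k denotes the number of depth-≤k ground terms, the 4 constants give N_0 = 4, and each function symbol of arity r contributes N_{k-1}^r new terms at level k: N_k = 4 + N_{k-1}^3 + N_{k-1}^3.
N_0 = 4
N_1 = 4 + 4^3 + 4^3 = 132

132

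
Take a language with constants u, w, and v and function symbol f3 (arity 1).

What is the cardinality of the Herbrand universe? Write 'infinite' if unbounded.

infinite

The signature has at least one function symbol (f3, arity 1) and at least one constant (u).
Iterating f3 gives infinitely many distinct ground terms: u, f3(u), f3(f3(u)), ...
So the Herbrand universe is infinite.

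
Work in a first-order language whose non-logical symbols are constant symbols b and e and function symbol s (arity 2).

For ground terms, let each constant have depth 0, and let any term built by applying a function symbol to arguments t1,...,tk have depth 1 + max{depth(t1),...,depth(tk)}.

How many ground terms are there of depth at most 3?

1446

If N_k denotes the number of depth-≤k ground terms, the 2 constants give N_0 = 2, and each function symbol of arity r contributes N_{k-1}^r new terms at level k: N_k = 2 + N_{k-1}^2.
N_0 = 2
N_1 = 2 + 2^2 = 6
N_2 = 2 + 6^2 = 38
N_3 = 2 + 38^2 = 1446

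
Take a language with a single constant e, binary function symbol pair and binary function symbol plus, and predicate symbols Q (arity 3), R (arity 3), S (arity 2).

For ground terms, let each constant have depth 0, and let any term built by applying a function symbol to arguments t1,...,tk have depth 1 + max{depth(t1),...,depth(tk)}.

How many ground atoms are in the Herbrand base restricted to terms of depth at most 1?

63

First count ground terms of depth ≤ 1.
Let N_k count ground terms of depth at most k. Each non-constant term of depth ≤ k is some function symbol applied to depth-≤(k−1) arguments, giving N_k = 1 + N_{k-1}^2 + N_{k-1}^2.
N_0 = 1
N_1 = 1 + 1^2 + 1^2 = 3
Explicitly: e, pair(e, e), plus(e, e).
So |H| = 3.
A ground atom is a predicate applied to a tuple of terms from H, so the count is the sum over predicates of |H|^arity:
  Q: 3^3 = 27;  R: 3^3 = 27;  S: 3^2 = 9
Total ground atoms: 27 + 27 + 9 = 63.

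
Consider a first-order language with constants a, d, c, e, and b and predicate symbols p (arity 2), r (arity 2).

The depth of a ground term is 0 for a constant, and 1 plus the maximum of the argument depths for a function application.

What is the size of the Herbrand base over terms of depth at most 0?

50

First count ground terms of depth ≤ 0.
With no function symbols every ground term is a constant, so there are exactly 5 ground terms at every depth bound.
N_0 = 5
Explicitly: a, d, c, e, b.
So |H| = 5.
For each predicate symbol, the number of ground atoms is |H| raised to its arity; summing:
  p: 5^2 = 25;  r: 5^2 = 25
Total ground atoms: 25 + 25 = 50.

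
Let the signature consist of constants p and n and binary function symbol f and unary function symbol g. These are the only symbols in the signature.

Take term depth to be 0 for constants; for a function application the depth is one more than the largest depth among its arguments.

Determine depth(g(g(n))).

2

depth(g(n)) = 1 + depth(n) = 1 + 0 = 1
depth(g(g(n))) = 1 + depth(g(n)) = 1 + 1 = 2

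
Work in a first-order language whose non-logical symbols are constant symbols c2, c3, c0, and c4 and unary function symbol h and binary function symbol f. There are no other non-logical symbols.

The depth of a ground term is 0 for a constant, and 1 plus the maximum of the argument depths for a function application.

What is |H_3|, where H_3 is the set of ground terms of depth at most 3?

365424

Count level by level. With function symbols h/1, f/2, the terms of depth ≤ k are the 4 constants together with each function applied to depth-≤(k−1) tuples, so N_k = 4 + N_{k-1} + N_{k-1}^2.
N_0 = 4
N_1 = 4 + 4 + 4^2 = 24
N_2 = 4 + 24 + 24^2 = 604
N_3 = 4 + 604 + 604^2 = 365424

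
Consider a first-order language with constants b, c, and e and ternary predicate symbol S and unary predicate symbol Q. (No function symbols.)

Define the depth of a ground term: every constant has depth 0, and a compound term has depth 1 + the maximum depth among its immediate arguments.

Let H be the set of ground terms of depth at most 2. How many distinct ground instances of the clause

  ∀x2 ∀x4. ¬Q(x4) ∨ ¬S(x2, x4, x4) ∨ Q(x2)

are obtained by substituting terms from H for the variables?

Ground terms of depth ≤ 2:
  With no function symbols every ground term is a constant, so there are exactly 3 ground terms at every depth bound.
  N_0 = 3
  N_1 = 3
  N_2 = 3
So there are 3 ground terms available for substitution.
The body mentions every one of the 2 quantified variables; since ground terms form a free algebra, no two substitutions collapse to the same formula.
Number of ground instances = 3^2 = 9.

9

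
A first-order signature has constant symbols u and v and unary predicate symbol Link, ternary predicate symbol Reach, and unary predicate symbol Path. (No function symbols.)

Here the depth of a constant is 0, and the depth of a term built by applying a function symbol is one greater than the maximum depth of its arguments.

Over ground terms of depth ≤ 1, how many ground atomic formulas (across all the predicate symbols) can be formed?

First count ground terms of depth ≤ 1.
With no function symbols every ground term is a constant, so there are exactly 2 ground terms at every depth bound.
N_0 = 2
N_1 = 2
So |H| = 2.
Each predicate of arity r yields |H|^r ground atoms (one per choice of an r-tuple from H):
  Link: 2;  Reach: 2^3 = 8;  Path: 2
Total ground atoms: 2 + 8 + 2 = 12.

12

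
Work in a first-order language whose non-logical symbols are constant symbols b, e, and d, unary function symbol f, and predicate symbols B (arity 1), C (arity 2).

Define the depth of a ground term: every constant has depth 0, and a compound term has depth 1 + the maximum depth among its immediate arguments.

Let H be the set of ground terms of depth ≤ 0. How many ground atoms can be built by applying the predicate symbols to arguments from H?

First count ground terms of depth ≤ 0.
If N_k denotes the number of depth-≤k ground terms, the 3 constants give N_0 = 3, and each function symbol of arity r contributes N_{k-1}^r new terms at level k: N_k = 3 + N_{k-1}.
N_0 = 3
Explicitly: b, e, d.
So |H| = 3.
For each predicate symbol, the number of ground atoms is |H| raised to its arity; summing:
  B: 3;  C: 3^2 = 9
Total ground atoms: 3 + 9 = 12.

12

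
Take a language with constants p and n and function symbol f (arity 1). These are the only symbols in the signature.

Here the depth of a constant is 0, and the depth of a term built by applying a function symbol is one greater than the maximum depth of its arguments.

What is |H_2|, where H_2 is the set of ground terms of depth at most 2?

Count level by level. With function symbols f/1, the terms of depth ≤ k are the 2 constants together with each function applied to depth-≤(k−1) tuples, so N_k = 2 + N_{k-1}.
N_0 = 2
N_1 = 2 + 2 = 4
N_2 = 2 + 4 = 6

6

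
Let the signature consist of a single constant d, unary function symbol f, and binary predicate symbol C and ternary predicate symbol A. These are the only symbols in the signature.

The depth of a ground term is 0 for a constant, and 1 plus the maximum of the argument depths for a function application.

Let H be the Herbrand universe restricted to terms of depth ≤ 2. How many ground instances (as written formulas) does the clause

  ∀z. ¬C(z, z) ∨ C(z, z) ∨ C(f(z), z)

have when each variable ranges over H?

Ground terms of depth ≤ 2:
  Let N_k = |{terms of depth ≤ k}|. Then N_0 = 1 and N_k = 1 + N_{k-1} for k ≥ 1 (one summand per function symbol, arity giving the exponent).
  N_0 = 1
  N_1 = 1 + 1 = 2
  N_2 = 1 + 2 = 3
  Explicitly: d, f(d), f(f(d)).
So there are 3 ground terms available for substitution.
The body mentions the single quantified variable z; since ground terms form a free algebra, no two substitutions collapse to the same formula.
Number of ground instances = 3.

3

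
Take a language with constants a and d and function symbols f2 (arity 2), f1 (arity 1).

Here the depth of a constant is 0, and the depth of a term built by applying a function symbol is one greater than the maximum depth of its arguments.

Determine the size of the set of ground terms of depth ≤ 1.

8

Write N_k for the number of ground terms of depth ≤ k. A term of depth ≤ k is either a constant or a function symbol applied to arguments of depth ≤ k−1, so N_k = 2 + N_{k-1}^2 + N_{k-1}.
N_0 = 2
N_1 = 2 + 2^2 + 2 = 8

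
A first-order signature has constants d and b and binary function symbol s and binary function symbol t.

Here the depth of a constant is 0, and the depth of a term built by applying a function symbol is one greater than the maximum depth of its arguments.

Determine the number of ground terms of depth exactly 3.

81408

If N_k denotes the number of depth-≤k ground terms, the 2 constants give N_0 = 2, and each function symbol of arity r contributes N_{k-1}^r new terms at level k: N_k = 2 + N_{k-1}^2 + N_{k-1}^2.
N_0 = 2
N_1 = 2 + 2^2 + 2^2 = 10
N_2 = 2 + 10^2 + 10^2 = 202
N_3 = 2 + 202^2 + 202^2 = 81610
Terms of depth exactly 3: N_3 − N_2 = 81610 − 202 = 81408.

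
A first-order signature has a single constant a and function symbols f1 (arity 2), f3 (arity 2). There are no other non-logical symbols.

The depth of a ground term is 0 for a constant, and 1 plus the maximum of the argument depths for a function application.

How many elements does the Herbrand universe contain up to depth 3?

723

Write N_k for the number of ground terms of depth ≤ k. A term of depth ≤ k is either a constant or a function symbol applied to arguments of depth ≤ k−1, so N_k = 1 + N_{k-1}^2 + N_{k-1}^2.
N_0 = 1
N_1 = 1 + 1^2 + 1^2 = 3
N_2 = 1 + 3^2 + 3^2 = 19
N_3 = 1 + 19^2 + 19^2 = 723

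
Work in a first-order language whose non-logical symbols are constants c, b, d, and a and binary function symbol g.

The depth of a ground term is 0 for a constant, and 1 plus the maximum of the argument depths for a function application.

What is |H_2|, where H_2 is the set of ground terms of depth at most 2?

Write N_k for the number of ground terms of depth ≤ k. A term of depth ≤ k is either a constant or a function symbol applied to arguments of depth ≤ k−1, so N_k = 4 + N_{k-1}^2.
N_0 = 4
N_1 = 4 + 4^2 = 20
N_2 = 4 + 20^2 = 404

404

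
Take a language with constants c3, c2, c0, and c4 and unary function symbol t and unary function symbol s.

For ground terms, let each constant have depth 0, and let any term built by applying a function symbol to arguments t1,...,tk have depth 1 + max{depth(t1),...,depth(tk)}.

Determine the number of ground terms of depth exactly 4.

64

If N_k denotes the number of depth-≤k ground terms, the 4 constants give N_0 = 4, and each function symbol of arity r contributes N_{k-1}^r new terms at level k: N_k = 4 + N_{k-1} + N_{k-1}.
N_0 = 4
N_1 = 4 + 4 + 4 = 12
N_2 = 4 + 12 + 12 = 28
N_3 = 4 + 28 + 28 = 60
N_4 = 4 + 60 + 60 = 124
Terms of depth exactly 4: N_4 − N_3 = 124 − 60 = 64.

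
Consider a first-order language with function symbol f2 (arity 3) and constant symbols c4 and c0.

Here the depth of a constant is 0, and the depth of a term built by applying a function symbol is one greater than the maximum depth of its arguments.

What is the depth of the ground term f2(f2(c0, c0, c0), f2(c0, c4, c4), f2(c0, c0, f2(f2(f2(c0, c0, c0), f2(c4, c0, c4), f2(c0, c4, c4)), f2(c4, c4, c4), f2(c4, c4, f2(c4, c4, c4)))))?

depth(f2(c0, c0, c0)) = 1 + max(0, 0, 0) = 1
depth(f2(c0, c4, c4)) = 1 + max(0, 0, 0) = 1
depth(f2(c4, c0, c4)) = 1 + max(0, 0, 0) = 1
depth(f2(f2(c0, c0, c0), f2(c4, c0, c4), f2(c0, c4, c4))) = 1 + max(1, 1, 1) = 2
depth(f2(c4, c4, c4)) = 1 + max(0, 0, 0) = 1
depth(f2(c4, c4, f2(c4, c4, c4))) = 1 + max(0, 0, 1) = 2
depth(f2(f2(f2(c0, c0, c0), f2(c4, c0, c4), f2(c0, c4, c4)), f2(c4, c4, c4), f2(c4, c4, f2(c4, c4, c4)))) = 1 + max(2, 1, 2) = 3
depth(f2(c0, c0, f2(f2(f2(c0, c0, c0), f2(c4, c0, c4), f2(c0, c4, c4)), f2(c4, c4, c4), f2(c4, c4, f2(c4, c4, c4))))) = 1 + max(0, 0, 3) = 4
depth(f2(f2(c0, c0, c0), f2(c0, c4, c4), f2(c0, c0, f2(f2(f2(c0, c0, c0), f2(c4, c0, c4), f2(c0, c4, c4)), f2(c4, c4, c4), f2(c4, c4, f2(c4, c4, c4)))))) = 1 + max(1, 1, 4) = 5

5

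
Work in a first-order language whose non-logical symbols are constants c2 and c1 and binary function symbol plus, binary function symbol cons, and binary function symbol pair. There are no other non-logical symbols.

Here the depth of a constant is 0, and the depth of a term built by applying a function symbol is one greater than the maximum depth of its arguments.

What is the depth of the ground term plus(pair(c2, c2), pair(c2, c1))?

2

depth(pair(c2, c2)) = 1 + max(0, 0) = 1
depth(pair(c2, c1)) = 1 + max(0, 0) = 1
depth(plus(pair(c2, c2), pair(c2, c1))) = 1 + max(1, 1) = 2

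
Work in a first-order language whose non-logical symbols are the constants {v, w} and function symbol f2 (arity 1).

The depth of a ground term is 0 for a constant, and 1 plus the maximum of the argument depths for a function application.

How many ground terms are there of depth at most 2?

Let N_k count ground terms of depth at most k. Each non-constant term of depth ≤ k is some function symbol applied to depth-≤(k−1) arguments, giving N_k = 2 + N_{k-1}.
N_0 = 2
N_1 = 2 + 2 = 4
N_2 = 2 + 4 = 6

6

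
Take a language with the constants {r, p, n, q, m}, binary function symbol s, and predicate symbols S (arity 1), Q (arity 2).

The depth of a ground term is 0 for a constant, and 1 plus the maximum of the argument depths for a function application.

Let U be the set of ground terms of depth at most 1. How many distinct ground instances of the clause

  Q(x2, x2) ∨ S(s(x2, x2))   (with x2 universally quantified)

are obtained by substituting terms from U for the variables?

30

Ground terms of depth ≤ 1:
  Let N_k count ground terms of depth at most k. Each non-constant term of depth ≤ k is some function symbol applied to depth-≤(k−1) arguments, giving N_k = 5 + N_{k-1}^2.
  N_0 = 5
  N_1 = 5 + 5^2 = 30
So there are 30 ground terms available for substitution.
The body mentions the single quantified variable x2; since ground terms form a free algebra, no two substitutions collapse to the same formula.
Number of ground instances = 30.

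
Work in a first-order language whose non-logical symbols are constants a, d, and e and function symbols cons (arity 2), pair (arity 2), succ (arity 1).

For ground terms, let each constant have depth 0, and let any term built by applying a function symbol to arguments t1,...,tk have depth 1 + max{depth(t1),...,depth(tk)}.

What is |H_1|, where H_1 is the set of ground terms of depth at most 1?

24

Write N_k for the number of ground terms of depth ≤ k. A term of depth ≤ k is either a constant or a function symbol applied to arguments of depth ≤ k−1, so N_k = 3 + N_{k-1}^2 + N_{k-1}^2 + N_{k-1}.
N_0 = 3
N_1 = 3 + 3^2 + 3^2 + 3 = 24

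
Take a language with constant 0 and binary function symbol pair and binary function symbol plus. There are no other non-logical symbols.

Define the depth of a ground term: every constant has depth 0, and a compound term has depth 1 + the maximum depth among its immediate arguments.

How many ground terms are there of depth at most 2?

19

Let N_k = |{terms of depth ≤ k}|. Then N_0 = 1 and N_k = 1 + N_{k-1}^2 + N_{k-1}^2 for k ≥ 1 (one summand per function symbol, arity giving the exponent).
N_0 = 1
N_1 = 1 + 1^2 + 1^2 = 3
N_2 = 1 + 3^2 + 3^2 = 19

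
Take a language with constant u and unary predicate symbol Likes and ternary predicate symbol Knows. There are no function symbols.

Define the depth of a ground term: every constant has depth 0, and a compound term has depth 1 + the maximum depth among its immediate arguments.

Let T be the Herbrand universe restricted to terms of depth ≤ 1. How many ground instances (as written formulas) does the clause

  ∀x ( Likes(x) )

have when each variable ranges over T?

Ground terms of depth ≤ 1:
  With no function symbols every ground term is a constant, so there is exactly 1 ground term at every depth bound.
  N_0 = 1
  N_1 = 1
So there is exactly 1 ground term available for substitution.
The clause has 1 distinct variable (x), which appears in the body. In the free term algebra distinct substitutions yield syntactically distinct ground instances.
Number of ground instances = 1.

1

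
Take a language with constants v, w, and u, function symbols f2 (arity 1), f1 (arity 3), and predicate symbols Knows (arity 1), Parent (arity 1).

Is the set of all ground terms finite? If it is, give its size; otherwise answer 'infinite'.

The signature has at least one function symbol (f2, arity 1) and at least one constant (v).
Iterating f2 gives infinitely many distinct ground terms: v, f2(v), f2(f2(v)), ...
So the Herbrand universe is infinite.

infinite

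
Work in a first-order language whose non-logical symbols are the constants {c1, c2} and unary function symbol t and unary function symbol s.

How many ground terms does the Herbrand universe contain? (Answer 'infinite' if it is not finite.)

The signature has at least one function symbol (t, arity 1) and at least one constant (c1).
Iterating t gives infinitely many distinct ground terms: c1, t(c1), t(t(c1)), ...
So the Herbrand universe is infinite.

infinite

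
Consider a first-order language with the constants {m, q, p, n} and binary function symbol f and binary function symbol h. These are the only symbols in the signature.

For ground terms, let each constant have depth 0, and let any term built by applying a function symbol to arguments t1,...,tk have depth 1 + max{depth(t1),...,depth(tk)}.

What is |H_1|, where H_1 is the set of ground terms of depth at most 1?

36

Count level by level. With function symbols f/2, h/2, the terms of depth ≤ k are the 4 constants together with each function applied to depth-≤(k−1) tuples, so N_k = 4 + N_{k-1}^2 + N_{k-1}^2.
N_0 = 4
N_1 = 4 + 4^2 + 4^2 = 36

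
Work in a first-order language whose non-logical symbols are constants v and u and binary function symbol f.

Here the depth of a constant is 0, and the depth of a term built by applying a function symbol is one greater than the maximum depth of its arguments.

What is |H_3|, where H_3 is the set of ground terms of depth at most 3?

Let N_k = |{terms of depth ≤ k}|. Then N_0 = 2 and N_k = 2 + N_{k-1}^2 for k ≥ 1 (one summand per function symbol, arity giving the exponent).
N_0 = 2
N_1 = 2 + 2^2 = 6
N_2 = 2 + 6^2 = 38
N_3 = 2 + 38^2 = 1446

1446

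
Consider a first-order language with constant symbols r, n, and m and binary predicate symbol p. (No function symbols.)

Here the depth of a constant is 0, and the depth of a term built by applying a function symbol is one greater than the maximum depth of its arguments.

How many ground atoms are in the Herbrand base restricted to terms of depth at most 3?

First count ground terms of depth ≤ 3.
With no function symbols every ground term is a constant, so there are exactly 3 ground terms at every depth bound.
N_0 = 3
N_1 = 3
N_2 = 3
N_3 = 3
So |H| = 3.
For each predicate symbol, the number of ground atoms is |H| raised to its arity; summing:
  p: 3^2 = 9
Total ground atoms: 9.

9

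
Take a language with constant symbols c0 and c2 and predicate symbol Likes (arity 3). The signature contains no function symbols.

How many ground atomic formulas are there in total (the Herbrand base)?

8

With no function symbols, the Herbrand universe is just the 2 constants.
Ground atoms per predicate: Likes: 2^3 = 8.
Herbrand base size = 8 = 8.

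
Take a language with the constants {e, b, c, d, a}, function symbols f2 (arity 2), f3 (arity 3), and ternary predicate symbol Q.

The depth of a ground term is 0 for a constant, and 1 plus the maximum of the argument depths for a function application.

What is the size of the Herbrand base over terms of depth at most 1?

First count ground terms of depth ≤ 1.
If N_k denotes the number of depth-≤k ground terms, the 5 constants give N_0 = 5, and each function symbol of arity r contributes N_{k-1}^r new terms at level k: N_k = 5 + N_{k-1}^2 + N_{k-1}^3.
N_0 = 5
N_1 = 5 + 5^2 + 5^3 = 155
So |H| = 155.
Each predicate of arity r yields |H|^r ground atoms (one per choice of an r-tuple from H):
  Q: 155^3 = 3723875
Total ground atoms: 3723875.

3723875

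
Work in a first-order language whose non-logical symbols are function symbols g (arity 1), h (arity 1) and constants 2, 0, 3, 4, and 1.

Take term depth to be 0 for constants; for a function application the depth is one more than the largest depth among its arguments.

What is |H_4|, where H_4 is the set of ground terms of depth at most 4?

155

Count level by level. With function symbols g/1, h/1, the terms of depth ≤ k are the 5 constants together with each function applied to depth-≤(k−1) tuples, so N_k = 5 + N_{k-1} + N_{k-1}.
N_0 = 5
N_1 = 5 + 5 + 5 = 15
N_2 = 5 + 15 + 15 = 35
N_3 = 5 + 35 + 35 = 75
N_4 = 5 + 75 + 75 = 155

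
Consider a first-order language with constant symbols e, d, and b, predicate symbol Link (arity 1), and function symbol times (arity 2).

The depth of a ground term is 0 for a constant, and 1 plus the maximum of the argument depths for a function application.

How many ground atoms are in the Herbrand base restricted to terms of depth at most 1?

First count ground terms of depth ≤ 1.
Let N_k = |{terms of depth ≤ k}|. Then N_0 = 3 and N_k = 3 + N_{k-1}^2 for k ≥ 1 (one summand per function symbol, arity giving the exponent).
N_0 = 3
N_1 = 3 + 3^2 = 12
So |H| = 12.
For each predicate symbol, the number of ground atoms is |H| raised to its arity; summing:
  Link: 12
Total ground atoms: 12.

12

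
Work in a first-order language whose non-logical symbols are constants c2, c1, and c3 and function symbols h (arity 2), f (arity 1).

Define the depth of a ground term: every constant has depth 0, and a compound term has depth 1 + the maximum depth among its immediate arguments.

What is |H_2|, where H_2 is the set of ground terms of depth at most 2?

Let N_k count ground terms of depth at most k. Each non-constant term of depth ≤ k is some function symbol applied to depth-≤(k−1) arguments, giving N_k = 3 + N_{k-1}^2 + N_{k-1}.
N_0 = 3
N_1 = 3 + 3^2 + 3 = 15
N_2 = 3 + 15^2 + 15 = 243

243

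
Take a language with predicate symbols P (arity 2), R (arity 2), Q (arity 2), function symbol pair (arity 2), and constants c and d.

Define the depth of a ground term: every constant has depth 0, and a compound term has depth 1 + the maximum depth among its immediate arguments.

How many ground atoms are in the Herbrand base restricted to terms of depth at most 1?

108

First count ground terms of depth ≤ 1.
Let N_k count ground terms of depth at most k. Each non-constant term of depth ≤ k is some function symbol applied to depth-≤(k−1) arguments, giving N_k = 2 + N_{k-1}^2.
N_0 = 2
N_1 = 2 + 2^2 = 6
Explicitly: c, d, pair(c, c), pair(c, d), pair(d, c), pair(d, d).
So |H| = 6.
For each predicate symbol, the number of ground atoms is |H| raised to its arity; summing:
  P: 6^2 = 36;  R: 6^2 = 36;  Q: 6^2 = 36
Total ground atoms: 36 + 36 + 36 = 108.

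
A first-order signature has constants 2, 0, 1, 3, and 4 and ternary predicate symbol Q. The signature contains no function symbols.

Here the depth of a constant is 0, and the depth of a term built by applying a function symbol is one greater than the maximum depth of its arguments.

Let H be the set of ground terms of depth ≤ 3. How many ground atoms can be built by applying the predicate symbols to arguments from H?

125

First count ground terms of depth ≤ 3.
With no function symbols every ground term is a constant, so there are exactly 5 ground terms at every depth bound.
N_0 = 5
N_1 = 5
N_2 = 5
N_3 = 5
Explicitly: 2, 0, 1, 3, 4.
So |H| = 5.
A ground atom is a predicate applied to a tuple of terms from H, so the count is the sum over predicates of |H|^arity:
  Q: 5^3 = 125
Total ground atoms: 125.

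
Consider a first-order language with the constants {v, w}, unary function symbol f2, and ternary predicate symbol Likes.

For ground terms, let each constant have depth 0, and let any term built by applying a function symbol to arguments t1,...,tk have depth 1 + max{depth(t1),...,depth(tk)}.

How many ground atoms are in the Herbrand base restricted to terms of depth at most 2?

216

First count ground terms of depth ≤ 2.
Write N_k for the number of ground terms of depth ≤ k. A term of depth ≤ k is either a constant or a function symbol applied to arguments of depth ≤ k−1, so N_k = 2 + N_{k-1}.
N_0 = 2
N_1 = 2 + 2 = 4
N_2 = 2 + 4 = 6
So |H| = 6.
Ground atoms are formed by filling each argument slot of a predicate with a term from H, so an r-ary predicate gives |H|^r atoms:
  Likes: 6^3 = 216
Total ground atoms: 216.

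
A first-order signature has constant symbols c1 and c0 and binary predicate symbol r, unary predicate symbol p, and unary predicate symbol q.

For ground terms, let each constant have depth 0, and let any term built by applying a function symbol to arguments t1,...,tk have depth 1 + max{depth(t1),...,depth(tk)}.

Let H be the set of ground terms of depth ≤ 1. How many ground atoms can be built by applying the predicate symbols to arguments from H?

First count ground terms of depth ≤ 1.
With no function symbols every ground term is a constant, so there are exactly 2 ground terms at every depth bound.
N_0 = 2
N_1 = 2
Explicitly: c1, c0.
So |H| = 2.
Each predicate of arity r yields |H|^r ground atoms (one per choice of an r-tuple from H):
  r: 2^2 = 4;  p: 2;  q: 2
Total ground atoms: 4 + 2 + 2 = 8.

8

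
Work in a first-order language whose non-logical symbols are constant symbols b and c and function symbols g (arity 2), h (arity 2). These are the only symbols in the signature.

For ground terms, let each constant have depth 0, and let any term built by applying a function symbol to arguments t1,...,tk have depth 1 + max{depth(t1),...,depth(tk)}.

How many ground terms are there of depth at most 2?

202

Write N_k for the number of ground terms of depth ≤ k. A term of depth ≤ k is either a constant or a function symbol applied to arguments of depth ≤ k−1, so N_k = 2 + N_{k-1}^2 + N_{k-1}^2.
N_0 = 2
N_1 = 2 + 2^2 + 2^2 = 10
N_2 = 2 + 10^2 + 10^2 = 202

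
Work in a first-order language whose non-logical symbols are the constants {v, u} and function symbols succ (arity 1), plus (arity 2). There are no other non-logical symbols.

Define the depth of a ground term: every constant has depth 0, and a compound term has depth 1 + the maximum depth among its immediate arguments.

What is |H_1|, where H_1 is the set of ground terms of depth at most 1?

8

Count level by level. With function symbols succ/1, plus/2, the terms of depth ≤ k are the 2 constants together with each function applied to depth-≤(k−1) tuples, so N_k = 2 + N_{k-1} + N_{k-1}^2.
N_0 = 2
N_1 = 2 + 2 + 2^2 = 8
Explicitly: v, u, succ(v), succ(u), plus(v, v), plus(v, u), plus(u, v), plus(u, u).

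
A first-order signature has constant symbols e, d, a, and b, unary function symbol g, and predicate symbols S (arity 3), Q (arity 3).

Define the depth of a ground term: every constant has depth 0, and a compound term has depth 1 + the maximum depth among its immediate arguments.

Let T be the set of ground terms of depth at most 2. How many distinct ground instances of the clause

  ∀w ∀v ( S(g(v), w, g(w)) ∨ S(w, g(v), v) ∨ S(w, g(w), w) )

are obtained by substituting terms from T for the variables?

144

Ground terms of depth ≤ 2:
  Let N_k = |{terms of depth ≤ k}|. Then N_0 = 4 and N_k = 4 + N_{k-1} for k ≥ 1 (one summand per function symbol, arity giving the exponent).
  N_0 = 4
  N_1 = 4 + 4 = 8
  N_2 = 4 + 8 = 12
So there are 12 ground terms available for substitution.
The clause has 2 distinct variables (w, v), each appearing in the body. In the free term algebra distinct substitutions yield syntactically distinct ground instances.
Number of ground instances = 12^2 = 144.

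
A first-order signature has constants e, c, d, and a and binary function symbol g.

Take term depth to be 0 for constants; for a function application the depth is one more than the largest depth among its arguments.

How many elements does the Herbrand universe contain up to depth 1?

Count level by level. With function symbols g/2, the terms of depth ≤ k are the 4 constants together with each function applied to depth-≤(k−1) tuples, so N_k = 4 + N_{k-1}^2.
N_0 = 4
N_1 = 4 + 4^2 = 20

20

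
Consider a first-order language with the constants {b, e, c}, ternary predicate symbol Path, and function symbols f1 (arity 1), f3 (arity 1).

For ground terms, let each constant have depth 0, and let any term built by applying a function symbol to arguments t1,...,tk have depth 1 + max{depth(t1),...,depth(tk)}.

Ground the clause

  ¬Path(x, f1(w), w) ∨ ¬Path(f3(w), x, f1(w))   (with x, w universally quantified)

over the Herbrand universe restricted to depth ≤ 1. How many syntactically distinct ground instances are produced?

Ground terms of depth ≤ 1:
  Count level by level. With function symbols f1/1, f3/1, the terms of depth ≤ k are the 3 constants together with each function applied to depth-≤(k−1) tuples, so N_k = 3 + N_{k-1} + N_{k-1}.
  N_0 = 3
  N_1 = 3 + 3 + 3 = 9
So there are 9 ground terms available for substitution.
The clause has 2 distinct variables (x, w), each appearing in the body. In the free term algebra distinct substitutions yield syntactically distinct ground instances.
Number of ground instances = 9^2 = 81.

81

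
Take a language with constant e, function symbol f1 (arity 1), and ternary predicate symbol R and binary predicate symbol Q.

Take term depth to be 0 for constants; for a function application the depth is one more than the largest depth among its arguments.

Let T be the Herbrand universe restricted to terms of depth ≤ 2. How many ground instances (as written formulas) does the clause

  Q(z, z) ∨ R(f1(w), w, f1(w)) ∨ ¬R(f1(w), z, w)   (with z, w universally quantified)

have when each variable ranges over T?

Ground terms of depth ≤ 2:
  Write N_k for the number of ground terms of depth ≤ k. A term of depth ≤ k is either a constant or a function symbol applied to arguments of depth ≤ k−1, so N_k = 1 + N_{k-1}.
  N_0 = 1
  N_1 = 1 + 1 = 2
  N_2 = 1 + 2 = 3
So there are 3 ground terms available for substitution.
The body mentions every one of the 2 quantified variables; since ground terms form a free algebra, no two substitutions collapse to the same formula.
Number of ground instances = 3^2 = 9.

9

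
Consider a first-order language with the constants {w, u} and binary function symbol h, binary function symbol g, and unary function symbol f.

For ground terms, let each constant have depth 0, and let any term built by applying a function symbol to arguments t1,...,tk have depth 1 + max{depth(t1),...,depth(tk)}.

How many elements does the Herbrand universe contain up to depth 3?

Count level by level. With function symbols h/2, g/2, f/1, the terms of depth ≤ k are the 2 constants together with each function applied to depth-≤(k−1) tuples, so N_k = 2 + N_{k-1}^2 + N_{k-1}^2 + N_{k-1}.
N_0 = 2
N_1 = 2 + 2^2 + 2^2 + 2 = 12
N_2 = 2 + 12^2 + 12^2 + 12 = 302
N_3 = 2 + 302^2 + 302^2 + 302 = 182712

182712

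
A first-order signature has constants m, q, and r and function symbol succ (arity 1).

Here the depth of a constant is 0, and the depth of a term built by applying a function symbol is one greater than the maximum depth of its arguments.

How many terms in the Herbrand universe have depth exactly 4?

Let N_k = |{terms of depth ≤ k}|. Then N_0 = 3 and N_k = 3 + N_{k-1} for k ≥ 1 (one summand per function symbol, arity giving the exponent).
N_0 = 3
N_1 = 3 + 3 = 6
N_2 = 3 + 6 = 9
N_3 = 3 + 9 = 12
N_4 = 3 + 12 = 15
Terms of depth exactly 4: N_4 − N_3 = 15 − 12 = 3.

3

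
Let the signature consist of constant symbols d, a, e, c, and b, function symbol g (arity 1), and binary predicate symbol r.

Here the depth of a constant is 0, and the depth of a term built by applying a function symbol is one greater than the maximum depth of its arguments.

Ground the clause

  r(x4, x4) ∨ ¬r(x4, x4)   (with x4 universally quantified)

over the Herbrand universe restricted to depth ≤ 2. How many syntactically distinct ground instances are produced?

Ground terms of depth ≤ 2:
  Write N_k for the number of ground terms of depth ≤ k. A term of depth ≤ k is either a constant or a function symbol applied to arguments of depth ≤ k−1, so N_k = 5 + N_{k-1}.
  N_0 = 5
  N_1 = 5 + 5 = 10
  N_2 = 5 + 10 = 15
So there are 15 ground terms available for substitution.
There is 1 variable to instantiate (x4),  occurring in at least one literal, so different choices give different ground instances.
Number of ground instances = 15.

15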